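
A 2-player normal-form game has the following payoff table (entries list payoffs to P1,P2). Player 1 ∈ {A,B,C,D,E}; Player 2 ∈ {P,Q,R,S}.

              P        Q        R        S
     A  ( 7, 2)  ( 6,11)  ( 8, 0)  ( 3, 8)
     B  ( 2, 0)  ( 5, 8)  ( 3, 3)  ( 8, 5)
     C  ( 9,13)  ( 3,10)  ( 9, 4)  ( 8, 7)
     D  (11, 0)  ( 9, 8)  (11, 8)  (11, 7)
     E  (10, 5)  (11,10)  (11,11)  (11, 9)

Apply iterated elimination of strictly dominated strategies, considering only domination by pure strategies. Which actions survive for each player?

P1 drop A (D beats it: P:11>7 Q:9>6 R:11>8 S:11>3)
P1 drop B (D beats it: P:11>2 Q:9>5 R:11>3 S:11>8)
P1 drop C (D beats it: P:11>9 Q:9>3 R:11>9 S:11>8)
P2 drop P (Q beats it: D:8>0 E:10>5)
P2 drop S (Q beats it: D:8>7 E:10>9)
P1→{D,E} P2→{Q,R}

Remaining: P1:{D,E} P2:{Q,R}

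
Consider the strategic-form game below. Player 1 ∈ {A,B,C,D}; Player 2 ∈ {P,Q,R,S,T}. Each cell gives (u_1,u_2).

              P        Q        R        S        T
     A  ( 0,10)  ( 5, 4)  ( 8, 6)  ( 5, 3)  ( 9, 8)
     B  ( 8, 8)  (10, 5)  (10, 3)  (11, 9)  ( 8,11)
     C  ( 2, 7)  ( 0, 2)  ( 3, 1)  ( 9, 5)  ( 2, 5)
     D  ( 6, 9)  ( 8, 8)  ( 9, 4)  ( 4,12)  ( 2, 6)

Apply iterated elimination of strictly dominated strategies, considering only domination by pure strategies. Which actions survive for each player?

IESDS → P1:{A,B} P2:{P,T}

P1 drop C (B beats it: P:8>2 Q:10>0 R:10>3 S:11>9 T:8>2)
P1 drop D (B beats it: P:8>6 Q:10>8 R:10>9 S:11>4 T:8>2)
P2 drop Q (P beats it: A:10>4 B:8>5)
P2 drop R (P beats it: A:10>6 B:8>3)
P2 drop S (T beats it: A:8>3 B:11>9)
P1→{A,B} P2→{P,T}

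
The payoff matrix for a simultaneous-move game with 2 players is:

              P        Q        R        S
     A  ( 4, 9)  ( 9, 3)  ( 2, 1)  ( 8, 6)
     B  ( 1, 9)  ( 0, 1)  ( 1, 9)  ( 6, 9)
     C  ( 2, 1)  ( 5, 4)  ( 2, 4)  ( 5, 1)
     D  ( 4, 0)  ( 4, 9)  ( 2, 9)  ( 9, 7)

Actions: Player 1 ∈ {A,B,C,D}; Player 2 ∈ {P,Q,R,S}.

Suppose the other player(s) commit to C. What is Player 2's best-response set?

u_2(P vs C) = 1
u_2(Q vs C) = 4
u_2(R vs C) = 4
u_2(S vs C) = 1
max payoff 4 at {Q,R}

argmax u_2 = {Q,R}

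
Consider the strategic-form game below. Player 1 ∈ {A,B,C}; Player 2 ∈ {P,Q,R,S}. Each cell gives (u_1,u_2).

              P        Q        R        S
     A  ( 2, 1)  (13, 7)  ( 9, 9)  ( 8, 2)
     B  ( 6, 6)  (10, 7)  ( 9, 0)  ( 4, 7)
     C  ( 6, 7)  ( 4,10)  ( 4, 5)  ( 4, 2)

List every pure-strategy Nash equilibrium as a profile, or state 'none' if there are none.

Nash profiles: (A,R)

(A,P): not NE [P1→C gives 6>2; P2→R gives 9>1]
(A,Q): not NE [P2→R gives 9>7]
(A,R): NE
(A,S): not NE [P2→R gives 9>2]
(B,P): not NE [P2→S gives 7>6]
(B,Q): not NE [P1→A gives 13>10]
(B,R): not NE [P2→S gives 7>0]
(B,S): not NE [P1→A gives 8>4]
(C,P): not NE [P2→Q gives 10>7]
(C,Q): not NE [P1→A gives 13>4]
(C,R): not NE [P1→B gives 9>4; P2→Q gives 10>5]
(C,S): not NE [P1→A gives 8>4; P2→Q gives 10>2]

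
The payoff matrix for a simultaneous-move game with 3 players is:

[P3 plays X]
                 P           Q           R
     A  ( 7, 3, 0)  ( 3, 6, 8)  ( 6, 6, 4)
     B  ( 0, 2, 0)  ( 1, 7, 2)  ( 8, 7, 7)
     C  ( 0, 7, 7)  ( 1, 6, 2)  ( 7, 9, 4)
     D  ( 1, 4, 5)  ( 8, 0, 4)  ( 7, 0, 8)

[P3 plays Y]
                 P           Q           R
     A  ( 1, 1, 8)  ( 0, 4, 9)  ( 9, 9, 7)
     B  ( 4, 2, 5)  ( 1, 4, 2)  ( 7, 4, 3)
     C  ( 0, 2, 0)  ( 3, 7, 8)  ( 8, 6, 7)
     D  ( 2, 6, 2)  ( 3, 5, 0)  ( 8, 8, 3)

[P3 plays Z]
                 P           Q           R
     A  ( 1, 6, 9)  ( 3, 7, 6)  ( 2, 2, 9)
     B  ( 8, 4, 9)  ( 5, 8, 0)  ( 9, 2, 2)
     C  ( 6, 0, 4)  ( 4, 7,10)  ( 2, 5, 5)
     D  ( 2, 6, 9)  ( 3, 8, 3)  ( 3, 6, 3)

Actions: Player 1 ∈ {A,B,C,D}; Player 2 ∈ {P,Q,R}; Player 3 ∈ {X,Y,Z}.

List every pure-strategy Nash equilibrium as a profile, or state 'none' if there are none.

(A,P,X): not NE [P2→R gives 6>3; P3→Z gives 9>0]
(A,P,Y): not NE [P1→B gives 4>1; P2→R gives 9>1; P3→Z gives 9>8]
(A,P,Z): not NE [P1→B gives 8>1; P2→Q gives 7>6]
(A,Q,X): not NE [P1→D gives 8>3; P3→Y gives 9>8]
(A,Q,Y): not NE [P1→D gives 3>0; P2→R gives 9>4]
(A,Q,Z): not NE [P1→B gives 5>3; P3→Y gives 9>6]
(A,R,X): not NE [P1→B gives 8>6; P3→Z gives 9>4]
(A,R,Y): not NE [P3→Z gives 9>7]
(A,R,Z): not NE [P1→B gives 9>2; P2→Q gives 7>2]
(B,P,X): not NE [P1→A gives 7>0; P2→R gives 7>2; P3→Z gives 9>0]
(B,P,Y): not NE [P2→R gives 4>2; P3→Z gives 9>5]
(B,P,Z): not NE [P2→Q gives 8>4]
(B,Q,X): not NE [P1→D gives 8>1]
(B,Q,Y): not NE [P1→D gives 3>1]
(B,Q,Z): not NE [P3→Y gives 2>0]
(B,R,X): NE
(B,R,Y): not NE [P1→A gives 9>7; P3→X gives 7>3]
(B,R,Z): not NE [P2→Q gives 8>2; P3→X gives 7>2]
(C,P,X): not NE [P1→A gives 7>0; P2→R gives 9>7]
(C,P,Y): not NE [P1→B gives 4>0; P2→Q gives 7>2; P3→X gives 7>0]
(C,P,Z): not NE [P1→B gives 8>6; P2→Q gives 7>0; P3→X gives 7>4]
(C,Q,X): not NE [P1→D gives 8>1; P2→R gives 9>6; P3→Z gives 10>2]
(C,Q,Y): not NE [P3→Z gives 10>8]
(C,Q,Z): not NE [P1→B gives 5>4]
(C,R,X): not NE [P1→B gives 8>7; P3→Y gives 7>4]
(C,R,Y): not NE [P1→A gives 9>8; P2→Q gives 7>6]
(C,R,Z): not NE [P1→B gives 9>2; P2→Q gives 7>5; P3→Y gives 7>5]
(D,P,X): not NE [P1→A gives 7>1; P3→Z gives 9>5]
(D,P,Y): not NE [P1→B gives 4>2; P2→R gives 8>6; P3→Z gives 9>2]
(D,P,Z): not NE [P1→B gives 8>2; P2→Q gives 8>6]
(D,Q,X): not NE [P2→P gives 4>0]
(D,Q,Y): not NE [P2→R gives 8>5; P3→X gives 4>0]
(D,Q,Z): not NE [P1→B gives 5>3; P3→X gives 4>3]
(D,R,X): not NE [P1→B gives 8>7; P2→P gives 4>0]
(D,R,Y): not NE [P1→A gives 9>8; P3→X gives 8>3]
(D,R,Z): not NE [P1→B gives 9>3; P2→Q gives 8>6; P3→X gives 8>3]

NE set: (B,R,X)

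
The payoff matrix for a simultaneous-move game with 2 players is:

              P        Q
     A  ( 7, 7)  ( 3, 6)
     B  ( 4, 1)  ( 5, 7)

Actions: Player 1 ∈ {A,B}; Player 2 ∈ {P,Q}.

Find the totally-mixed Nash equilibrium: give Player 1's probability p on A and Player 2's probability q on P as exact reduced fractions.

P1 indiff ⇒ q·7+(1-q)·3 = q·4+(1-q)·5 ⇒ q(3) = (1-q)(2) ⇒ q = 2/5
P2 indiff ⇒ p·7+(1-p)·1 = p·6+(1-p)·7 ⇒ p(1) = (1-p)(6) ⇒ p = 6/7

(p,q) = (6/7, 2/5)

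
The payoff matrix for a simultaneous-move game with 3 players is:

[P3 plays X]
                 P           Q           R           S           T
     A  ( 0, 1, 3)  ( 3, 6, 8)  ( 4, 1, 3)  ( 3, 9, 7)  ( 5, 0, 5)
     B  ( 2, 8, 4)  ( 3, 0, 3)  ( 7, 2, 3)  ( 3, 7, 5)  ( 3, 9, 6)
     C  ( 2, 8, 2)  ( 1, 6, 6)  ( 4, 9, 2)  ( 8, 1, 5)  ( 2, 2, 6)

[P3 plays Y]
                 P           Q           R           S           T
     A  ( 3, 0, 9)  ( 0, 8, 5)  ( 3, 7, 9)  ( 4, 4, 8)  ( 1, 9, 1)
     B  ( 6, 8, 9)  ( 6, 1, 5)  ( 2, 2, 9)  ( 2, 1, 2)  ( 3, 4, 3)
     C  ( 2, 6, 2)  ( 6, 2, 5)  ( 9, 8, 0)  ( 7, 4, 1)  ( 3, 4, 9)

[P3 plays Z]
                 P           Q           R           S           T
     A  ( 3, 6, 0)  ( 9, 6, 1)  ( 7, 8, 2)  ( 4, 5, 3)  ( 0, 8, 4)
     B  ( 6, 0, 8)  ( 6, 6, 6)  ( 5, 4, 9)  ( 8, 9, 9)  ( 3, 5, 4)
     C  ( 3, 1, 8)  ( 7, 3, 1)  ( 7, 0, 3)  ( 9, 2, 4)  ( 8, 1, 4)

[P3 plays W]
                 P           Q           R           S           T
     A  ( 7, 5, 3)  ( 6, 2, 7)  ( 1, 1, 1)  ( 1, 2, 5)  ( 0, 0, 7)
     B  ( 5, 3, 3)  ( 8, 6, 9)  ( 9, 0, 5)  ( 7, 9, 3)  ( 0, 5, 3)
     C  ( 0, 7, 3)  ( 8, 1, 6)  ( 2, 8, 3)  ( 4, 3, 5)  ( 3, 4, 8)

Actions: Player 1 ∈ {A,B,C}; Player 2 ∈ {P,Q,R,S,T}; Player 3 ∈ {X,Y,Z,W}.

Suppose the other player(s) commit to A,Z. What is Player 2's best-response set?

u_2(P vs A,Z) = 6
u_2(Q vs A,Z) = 6
u_2(R vs A,Z) = 8
u_2(S vs A,Z) = 5
u_2(T vs A,Z) = 8
max payoff 8 at {R,T}

P2 best: {R,T}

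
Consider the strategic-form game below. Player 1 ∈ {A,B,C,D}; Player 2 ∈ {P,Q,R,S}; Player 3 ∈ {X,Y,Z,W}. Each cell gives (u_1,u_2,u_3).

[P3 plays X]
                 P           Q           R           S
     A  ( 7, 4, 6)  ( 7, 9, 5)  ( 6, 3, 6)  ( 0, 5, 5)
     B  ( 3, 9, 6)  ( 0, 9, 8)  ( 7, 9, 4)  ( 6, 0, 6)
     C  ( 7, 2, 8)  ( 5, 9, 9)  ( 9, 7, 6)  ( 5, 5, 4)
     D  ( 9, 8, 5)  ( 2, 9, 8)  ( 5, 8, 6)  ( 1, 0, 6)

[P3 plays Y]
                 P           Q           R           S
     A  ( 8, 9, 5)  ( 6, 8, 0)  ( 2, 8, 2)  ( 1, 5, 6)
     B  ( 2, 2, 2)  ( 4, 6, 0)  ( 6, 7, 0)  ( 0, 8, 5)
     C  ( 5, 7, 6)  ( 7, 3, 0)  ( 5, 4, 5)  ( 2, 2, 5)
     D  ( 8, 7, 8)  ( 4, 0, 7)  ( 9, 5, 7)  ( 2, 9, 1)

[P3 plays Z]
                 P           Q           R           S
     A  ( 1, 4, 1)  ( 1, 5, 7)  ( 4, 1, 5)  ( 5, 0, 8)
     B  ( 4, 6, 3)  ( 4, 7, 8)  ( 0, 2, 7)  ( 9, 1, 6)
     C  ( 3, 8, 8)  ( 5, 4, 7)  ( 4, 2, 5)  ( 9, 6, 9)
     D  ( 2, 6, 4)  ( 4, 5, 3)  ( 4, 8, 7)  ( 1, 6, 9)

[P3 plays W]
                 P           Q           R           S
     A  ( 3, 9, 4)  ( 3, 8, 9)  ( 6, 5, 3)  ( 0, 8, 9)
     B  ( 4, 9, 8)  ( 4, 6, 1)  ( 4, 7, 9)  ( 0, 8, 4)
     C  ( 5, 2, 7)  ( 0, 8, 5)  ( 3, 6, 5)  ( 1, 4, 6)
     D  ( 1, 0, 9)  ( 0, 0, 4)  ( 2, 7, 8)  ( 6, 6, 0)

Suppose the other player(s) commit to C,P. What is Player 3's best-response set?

argmax u_3 = {X,Z}

u_3(X vs C,P) = 8
u_3(Y vs C,P) = 6
u_3(Z vs C,P) = 8
u_3(W vs C,P) = 7
max payoff 8 at {X,Z}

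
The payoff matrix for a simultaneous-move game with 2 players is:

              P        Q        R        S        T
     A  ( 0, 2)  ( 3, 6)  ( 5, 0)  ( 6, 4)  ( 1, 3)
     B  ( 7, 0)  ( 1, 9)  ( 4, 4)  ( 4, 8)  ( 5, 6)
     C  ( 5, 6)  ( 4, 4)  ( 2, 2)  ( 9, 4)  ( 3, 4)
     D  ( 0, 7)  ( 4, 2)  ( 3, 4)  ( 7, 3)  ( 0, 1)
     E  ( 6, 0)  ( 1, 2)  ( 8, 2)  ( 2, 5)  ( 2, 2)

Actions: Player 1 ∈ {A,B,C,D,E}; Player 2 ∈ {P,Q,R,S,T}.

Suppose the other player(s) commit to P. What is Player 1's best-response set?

BR_1 = {B}

u_1(A vs P) = 0
u_1(B vs P) = 7
u_1(C vs P) = 5
u_1(D vs P) = 0
u_1(E vs P) = 6
max payoff 7 at {B}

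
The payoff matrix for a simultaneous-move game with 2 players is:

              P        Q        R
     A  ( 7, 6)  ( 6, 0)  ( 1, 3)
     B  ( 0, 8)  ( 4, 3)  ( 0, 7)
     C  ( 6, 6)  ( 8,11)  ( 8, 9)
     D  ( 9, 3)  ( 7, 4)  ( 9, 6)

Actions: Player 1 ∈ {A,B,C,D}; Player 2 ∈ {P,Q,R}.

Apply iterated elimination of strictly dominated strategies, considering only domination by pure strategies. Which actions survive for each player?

IESDS → P1:{C,D} P2:{Q,R}

P1 drop A (D beats it: P:9>7 Q:7>6 R:9>1)
P1 drop B (C beats it: P:6>0 Q:8>4 R:8>0)
P2 drop P (Q beats it: C:11>6 D:4>3)
P1→{C,D} P2→{Q,R}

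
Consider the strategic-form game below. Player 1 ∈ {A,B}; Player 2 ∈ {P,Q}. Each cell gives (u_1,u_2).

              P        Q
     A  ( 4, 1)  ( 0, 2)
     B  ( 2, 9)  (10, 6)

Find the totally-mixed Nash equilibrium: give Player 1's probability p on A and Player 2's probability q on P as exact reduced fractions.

(p,q) = (3/4, 5/6)

P1 indiff ⇒ q·4+(1-q)·0 = q·2+(1-q)·10 ⇒ q(2) = (1-q)(10) ⇒ q = 5/6
P2 indiff ⇒ p·1+(1-p)·9 = p·2+(1-p)·6 ⇒ p(-1) = (1-p)(-3) ⇒ p = 3/4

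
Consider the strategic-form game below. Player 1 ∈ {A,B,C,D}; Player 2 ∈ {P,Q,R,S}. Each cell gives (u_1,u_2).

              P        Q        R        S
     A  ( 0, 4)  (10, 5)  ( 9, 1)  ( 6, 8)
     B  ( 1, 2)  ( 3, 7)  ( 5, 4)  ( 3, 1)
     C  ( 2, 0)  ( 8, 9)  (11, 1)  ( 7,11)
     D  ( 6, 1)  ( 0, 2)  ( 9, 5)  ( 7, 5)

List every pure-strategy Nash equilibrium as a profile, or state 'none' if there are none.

Nash profiles: (C,S), (D,S)

(A,P): not NE [P1→D gives 6>0; P2→S gives 8>4]
(A,Q): not NE [P2→S gives 8>5]
(A,R): not NE [P1→C gives 11>9; P2→S gives 8>1]
(A,S): not NE [P1→D gives 7>6]
(B,P): not NE [P1→D gives 6>1; P2→Q gives 7>2]
(B,Q): not NE [P1→A gives 10>3]
(B,R): not NE [P1→C gives 11>5; P2→Q gives 7>4]
(B,S): not NE [P1→D gives 7>3; P2→Q gives 7>1]
(C,P): not NE [P1→D gives 6>2; P2→S gives 11>0]
(C,Q): not NE [P1→A gives 10>8; P2→S gives 11>9]
(C,R): not NE [P2→S gives 11>1]
(C,S): NE
(D,P): not NE [P2→S gives 5>1]
(D,Q): not NE [P1→A gives 10>0; P2→S gives 5>2]
(D,R): not NE [P1→C gives 11>9]
(D,S): NE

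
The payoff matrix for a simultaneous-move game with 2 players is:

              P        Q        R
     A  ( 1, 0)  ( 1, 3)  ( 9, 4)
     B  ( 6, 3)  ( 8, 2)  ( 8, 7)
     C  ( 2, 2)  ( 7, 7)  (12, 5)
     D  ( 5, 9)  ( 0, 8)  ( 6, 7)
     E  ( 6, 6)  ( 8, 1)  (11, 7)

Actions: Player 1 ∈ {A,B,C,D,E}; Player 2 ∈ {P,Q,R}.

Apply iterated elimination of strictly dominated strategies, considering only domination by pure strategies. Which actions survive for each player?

P1 drop A (C beats it: P:2>1 Q:7>1 R:12>9)
P1 drop D (B beats it: P:6>5 Q:8>0 R:8>6)
P2 drop P (R beats it: B:7>3 C:5>2 E:7>6)
P1→{B,C,E} P2→{Q,R}

Survivors P1:{B,C,E} P2:{Q,R}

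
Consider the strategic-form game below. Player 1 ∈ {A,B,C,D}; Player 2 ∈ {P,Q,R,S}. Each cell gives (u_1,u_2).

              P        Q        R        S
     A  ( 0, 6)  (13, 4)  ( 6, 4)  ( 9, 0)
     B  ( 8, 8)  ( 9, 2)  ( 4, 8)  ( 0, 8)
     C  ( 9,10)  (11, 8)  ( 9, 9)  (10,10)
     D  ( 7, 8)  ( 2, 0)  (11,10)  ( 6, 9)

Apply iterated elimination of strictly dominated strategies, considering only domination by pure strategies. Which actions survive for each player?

Remaining: P1:{C,D} P2:{P,R,S}

P1 drop B (C beats it: P:9>8 Q:11>9 R:9>4 S:10>0)
P2 drop Q (P beats it: A:6>4 C:10>8 D:8>0)
P1 drop A (C beats it: P:9>0 R:9>6 S:10>9)
P1→{C,D} P2→{P,R,S}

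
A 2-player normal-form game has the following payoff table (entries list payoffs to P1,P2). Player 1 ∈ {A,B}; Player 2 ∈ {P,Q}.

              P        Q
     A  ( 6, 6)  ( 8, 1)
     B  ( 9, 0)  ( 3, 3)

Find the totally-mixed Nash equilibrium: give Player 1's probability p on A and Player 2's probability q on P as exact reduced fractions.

P1 indiff ⇒ q·6+(1-q)·8 = q·9+(1-q)·3 ⇒ q(-3) = (1-q)(-5) ⇒ q = 5/8
P2 indiff ⇒ p·6+(1-p)·0 = p·1+(1-p)·3 ⇒ p(5) = (1-p)(3) ⇒ p = 3/8

(p,q) = (3/8, 5/8)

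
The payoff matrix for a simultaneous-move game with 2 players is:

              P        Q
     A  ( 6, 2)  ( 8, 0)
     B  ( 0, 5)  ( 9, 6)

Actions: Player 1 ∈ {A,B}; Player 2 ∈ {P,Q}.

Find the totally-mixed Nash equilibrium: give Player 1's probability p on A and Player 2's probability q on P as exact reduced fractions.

P1 indiff ⇒ q·6+(1-q)·8 = q·0+(1-q)·9 ⇒ q(6) = (1-q)(1) ⇒ q = 1/7
P2 indiff ⇒ p·2+(1-p)·5 = p·0+(1-p)·6 ⇒ p(2) = (1-p)(1) ⇒ p = 1/3

(p,q) = (1/3, 1/7)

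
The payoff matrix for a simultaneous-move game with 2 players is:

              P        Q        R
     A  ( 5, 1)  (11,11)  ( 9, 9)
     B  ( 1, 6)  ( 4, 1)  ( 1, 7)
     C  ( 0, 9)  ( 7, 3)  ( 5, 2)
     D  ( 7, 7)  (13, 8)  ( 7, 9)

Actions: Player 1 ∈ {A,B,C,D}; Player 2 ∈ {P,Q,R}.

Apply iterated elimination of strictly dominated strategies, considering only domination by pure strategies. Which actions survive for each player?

P1 drop B (A beats it: P:5>1 Q:11>4 R:9>1)
P1 drop C (A beats it: P:5>0 Q:11>7 R:9>5)
P2 drop P (Q beats it: A:11>1 D:8>7)
P1→{A,D} P2→{Q,R}

IESDS → P1:{A,D} P2:{Q,R}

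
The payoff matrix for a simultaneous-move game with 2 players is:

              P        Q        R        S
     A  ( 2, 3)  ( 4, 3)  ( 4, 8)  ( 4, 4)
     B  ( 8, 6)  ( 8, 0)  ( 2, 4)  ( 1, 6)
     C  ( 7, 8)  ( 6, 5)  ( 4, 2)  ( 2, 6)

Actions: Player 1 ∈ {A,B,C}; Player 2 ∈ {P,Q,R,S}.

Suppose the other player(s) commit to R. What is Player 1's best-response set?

P1 best: {A,C}

u_1(A vs R) = 4
u_1(B vs R) = 2
u_1(C vs R) = 4
max payoff 4 at {A,C}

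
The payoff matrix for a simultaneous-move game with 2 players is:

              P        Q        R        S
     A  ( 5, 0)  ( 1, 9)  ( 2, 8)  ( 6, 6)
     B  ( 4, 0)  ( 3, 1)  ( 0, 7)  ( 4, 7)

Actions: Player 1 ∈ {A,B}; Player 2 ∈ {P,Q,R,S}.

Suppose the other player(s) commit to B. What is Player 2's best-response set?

u_2(P vs B) = 0
u_2(Q vs B) = 1
u_2(R vs B) = 7
u_2(S vs B) = 7
max payoff 7 at {R,S}

P2 best: {R,S}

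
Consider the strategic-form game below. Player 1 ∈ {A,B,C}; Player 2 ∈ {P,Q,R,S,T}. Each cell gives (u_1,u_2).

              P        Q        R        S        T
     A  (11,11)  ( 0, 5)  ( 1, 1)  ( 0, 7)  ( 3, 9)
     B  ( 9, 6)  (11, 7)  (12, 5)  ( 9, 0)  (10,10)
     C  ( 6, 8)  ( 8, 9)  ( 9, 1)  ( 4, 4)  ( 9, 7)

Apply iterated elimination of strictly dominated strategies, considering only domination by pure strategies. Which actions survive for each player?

P1 drop C (B beats it: P:9>6 Q:11>8 R:12>9 S:9>4 T:10>9)
P2 drop Q (T beats it: A:9>5 B:10>7)
P2 drop R (P beats it: A:11>1 B:6>5)
P2 drop S (P beats it: A:11>7 B:6>0)
P1→{A,B} P2→{P,T}

Remaining: P1:{A,B} P2:{P,T}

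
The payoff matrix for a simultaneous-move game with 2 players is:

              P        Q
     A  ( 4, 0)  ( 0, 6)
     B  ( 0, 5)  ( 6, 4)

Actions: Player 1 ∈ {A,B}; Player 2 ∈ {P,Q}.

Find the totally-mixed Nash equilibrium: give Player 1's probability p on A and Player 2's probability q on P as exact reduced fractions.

P1 mixes 1/7 on A; P2 mixes 3/5 on P

P1 indiff ⇒ q·4+(1-q)·0 = q·0+(1-q)·6 ⇒ q(4) = (1-q)(6) ⇒ q = 3/5
P2 indiff ⇒ p·0+(1-p)·5 = p·6+(1-p)·4 ⇒ p(-6) = (1-p)(-1) ⇒ p = 1/7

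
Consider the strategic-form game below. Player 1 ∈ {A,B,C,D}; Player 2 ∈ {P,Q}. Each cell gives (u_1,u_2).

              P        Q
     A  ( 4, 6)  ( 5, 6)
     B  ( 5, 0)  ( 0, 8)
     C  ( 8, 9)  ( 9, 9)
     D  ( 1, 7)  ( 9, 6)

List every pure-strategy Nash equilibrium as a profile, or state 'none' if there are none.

(A,P): not NE [P1→C gives 8>4]
(A,Q): not NE [P1→D gives 9>5]
(B,P): not NE [P1→C gives 8>5; P2→Q gives 8>0]
(B,Q): not NE [P1→D gives 9>0]
(C,P): NE
(C,Q): NE
(D,P): not NE [P1→C gives 8>1]
(D,Q): not NE [P2→P gives 7>6]

NE set: (C,P), (C,Q)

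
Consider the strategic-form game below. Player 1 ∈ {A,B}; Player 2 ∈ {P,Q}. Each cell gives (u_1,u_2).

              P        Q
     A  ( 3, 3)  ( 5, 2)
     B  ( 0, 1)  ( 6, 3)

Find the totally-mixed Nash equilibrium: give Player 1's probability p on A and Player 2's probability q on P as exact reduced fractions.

P1 mixes 2/3 on A; P2 mixes 1/4 on P

P1 indiff ⇒ q·3+(1-q)·5 = q·0+(1-q)·6 ⇒ q(3) = (1-q)(1) ⇒ q = 1/4
P2 indiff ⇒ p·3+(1-p)·1 = p·2+(1-p)·3 ⇒ p(1) = (1-p)(2) ⇒ p = 2/3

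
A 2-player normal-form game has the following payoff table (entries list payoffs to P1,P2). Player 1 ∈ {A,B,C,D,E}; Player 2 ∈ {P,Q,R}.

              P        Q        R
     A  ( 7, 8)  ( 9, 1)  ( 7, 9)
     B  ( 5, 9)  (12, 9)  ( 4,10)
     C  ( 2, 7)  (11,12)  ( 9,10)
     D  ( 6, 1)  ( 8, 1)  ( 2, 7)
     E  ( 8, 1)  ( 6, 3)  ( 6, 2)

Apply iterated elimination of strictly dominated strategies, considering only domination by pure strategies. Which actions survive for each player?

IESDS → P1:{B,C} P2:{Q,R}

P1 drop D (A beats it: P:7>6 Q:9>8 R:7>2)
P2 drop P (R beats it: A:9>8 B:10>9 C:10>7 E:2>1)
P1 drop A (C beats it: Q:11>9 R:9>7)
P1 drop E (C beats it: Q:11>6 R:9>6)
P1→{B,C} P2→{Q,R}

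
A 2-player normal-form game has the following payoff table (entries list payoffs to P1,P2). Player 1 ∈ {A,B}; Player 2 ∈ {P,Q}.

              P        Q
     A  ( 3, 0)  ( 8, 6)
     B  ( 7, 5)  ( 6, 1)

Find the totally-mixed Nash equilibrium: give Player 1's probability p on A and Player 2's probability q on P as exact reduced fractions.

P1 indiff ⇒ q·3+(1-q)·8 = q·7+(1-q)·6 ⇒ q(-4) = (1-q)(-2) ⇒ q = 1/3
P2 indiff ⇒ p·0+(1-p)·5 = p·6+(1-p)·1 ⇒ p(-6) = (1-p)(-4) ⇒ p = 2/5

(p,q) = (2/5, 1/3)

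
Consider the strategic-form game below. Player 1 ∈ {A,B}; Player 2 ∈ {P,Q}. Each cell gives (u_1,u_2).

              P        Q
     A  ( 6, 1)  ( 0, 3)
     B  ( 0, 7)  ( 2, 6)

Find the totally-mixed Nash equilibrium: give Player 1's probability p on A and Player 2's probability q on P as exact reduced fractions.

p=1/3, q=1/4

P1 indiff ⇒ q·6+(1-q)·0 = q·0+(1-q)·2 ⇒ q(6) = (1-q)(2) ⇒ q = 1/4
P2 indiff ⇒ p·1+(1-p)·7 = p·3+(1-p)·6 ⇒ p(-2) = (1-p)(-1) ⇒ p = 1/3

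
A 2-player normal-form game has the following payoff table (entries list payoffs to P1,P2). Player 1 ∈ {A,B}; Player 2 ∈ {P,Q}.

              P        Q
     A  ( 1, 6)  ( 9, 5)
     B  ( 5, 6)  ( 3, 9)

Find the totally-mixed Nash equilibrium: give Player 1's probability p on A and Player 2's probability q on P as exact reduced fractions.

P1 indiff ⇒ q·1+(1-q)·9 = q·5+(1-q)·3 ⇒ q(-4) = (1-q)(-6) ⇒ q = 3/5
P2 indiff ⇒ p·6+(1-p)·6 = p·5+(1-p)·9 ⇒ p(1) = (1-p)(3) ⇒ p = 3/4

p=3/4, q=3/5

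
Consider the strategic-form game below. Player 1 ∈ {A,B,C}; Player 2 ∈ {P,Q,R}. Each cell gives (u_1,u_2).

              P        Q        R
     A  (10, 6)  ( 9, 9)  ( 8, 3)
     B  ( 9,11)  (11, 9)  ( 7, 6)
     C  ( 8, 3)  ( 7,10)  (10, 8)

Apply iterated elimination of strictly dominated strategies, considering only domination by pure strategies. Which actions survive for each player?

P2 drop R (Q beats it: A:9>3 B:9>6 C:10>8)
P1 drop C (A beats it: P:10>8 Q:9>7)
P1→{A,B} P2→{P,Q}

IESDS → P1:{A,B} P2:{P,Q}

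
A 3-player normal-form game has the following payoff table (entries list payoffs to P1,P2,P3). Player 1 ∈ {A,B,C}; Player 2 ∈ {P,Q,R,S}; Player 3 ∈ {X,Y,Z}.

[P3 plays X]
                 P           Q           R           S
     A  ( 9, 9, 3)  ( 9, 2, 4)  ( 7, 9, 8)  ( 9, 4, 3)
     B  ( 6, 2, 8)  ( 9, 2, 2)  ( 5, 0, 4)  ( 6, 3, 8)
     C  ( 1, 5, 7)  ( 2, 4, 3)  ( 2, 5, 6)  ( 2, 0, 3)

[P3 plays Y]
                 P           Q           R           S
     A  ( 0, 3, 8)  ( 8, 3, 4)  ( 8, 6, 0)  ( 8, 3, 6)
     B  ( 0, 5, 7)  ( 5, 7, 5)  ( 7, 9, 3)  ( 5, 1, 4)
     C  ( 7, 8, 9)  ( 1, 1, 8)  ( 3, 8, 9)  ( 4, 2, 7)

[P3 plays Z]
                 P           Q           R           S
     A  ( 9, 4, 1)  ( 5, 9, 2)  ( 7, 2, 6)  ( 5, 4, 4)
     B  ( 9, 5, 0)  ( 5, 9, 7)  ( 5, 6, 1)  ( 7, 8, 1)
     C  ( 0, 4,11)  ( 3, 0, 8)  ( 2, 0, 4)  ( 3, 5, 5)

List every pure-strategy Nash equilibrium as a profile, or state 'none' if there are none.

Nash profiles: (A,R,X), (B,Q,Z)

(A,P,X): not NE [P3→Y gives 8>3]
(A,P,Y): not NE [P1→C gives 7>0; P2→R gives 6>3]
(A,P,Z): not NE [P2→Q gives 9>4; P3→Y gives 8>1]
(A,Q,X): not NE [P2→R gives 9>2]
(A,Q,Y): not NE [P2→R gives 6>3]
(A,Q,Z): not NE [P3→Y gives 4>2]
(A,R,X): NE
(A,R,Y): not NE [P3→X gives 8>0]
(A,R,Z): not NE [P2→Q gives 9>2; P3→X gives 8>6]
(A,S,X): not NE [P2→R gives 9>4; P3→Y gives 6>3]
(A,S,Y): not NE [P2→R gives 6>3]
(A,S,Z): not NE [P1→B gives 7>5; P2→Q gives 9>4; P3→Y gives 6>4]
(B,P,X): not NE [P1→A gives 9>6; P2→S gives 3>2]
(B,P,Y): not NE [P1→C gives 7>0; P2→R gives 9>5; P3→X gives 8>7]
(B,P,Z): not NE [P2→Q gives 9>5; P3→X gives 8>0]
(B,Q,X): not NE [P2→S gives 3>2; P3→Z gives 7>2]
(B,Q,Y): not NE [P1→A gives 8>5; P2→R gives 9>7; P3→Z gives 7>5]
(B,Q,Z): NE
(B,R,X): not NE [P1→A gives 7>5; P2→S gives 3>0]
(B,R,Y): not NE [P1→A gives 8>7; P3→X gives 4>3]
(B,R,Z): not NE [P1→A gives 7>5; P2→Q gives 9>6; P3→X gives 4>1]
(B,S,X): not NE [P1→A gives 9>6]
(B,S,Y): not NE [P1→A gives 8>5; P2→R gives 9>1; P3→X gives 8>4]
(B,S,Z): not NE [P2→Q gives 9>8; P3→X gives 8>1]
(C,P,X): not NE [P1→A gives 9>1; P3→Z gives 11>7]
(C,P,Y): not NE [P3→Z gives 11>9]
(C,P,Z): not NE [P1→B gives 9>0; P2→S gives 5>4]
(C,Q,X): not NE [P1→B gives 9>2; P2→R gives 5>4; P3→Z gives 8>3]
(C,Q,Y): not NE [P1→A gives 8>1; P2→R gives 8>1]
(C,Q,Z): not NE [P1→B gives 5>3; P2→S gives 5>0]
(C,R,X): not NE [P1→A gives 7>2; P3→Y gives 9>6]
(C,R,Y): not NE [P1→A gives 8>3]
(C,R,Z): not NE [P1→A gives 7>2; P2→S gives 5>0; P3→Y gives 9>4]
(C,S,X): not NE [P1→A gives 9>2; P2→R gives 5>0; P3→Y gives 7>3]
(C,S,Y): not NE [P1→A gives 8>4; P2→R gives 8>2]
(C,S,Z): not NE [P1→B gives 7>3; P3→Y gives 7>5]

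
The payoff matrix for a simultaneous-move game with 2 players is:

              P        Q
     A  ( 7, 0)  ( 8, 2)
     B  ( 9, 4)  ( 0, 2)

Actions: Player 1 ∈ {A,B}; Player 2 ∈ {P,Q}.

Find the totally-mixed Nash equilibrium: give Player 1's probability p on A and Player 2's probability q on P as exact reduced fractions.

P1 indiff ⇒ q·7+(1-q)·8 = q·9+(1-q)·0 ⇒ q(-2) = (1-q)(-8) ⇒ q = 4/5
P2 indiff ⇒ p·0+(1-p)·4 = p·2+(1-p)·2 ⇒ p(-2) = (1-p)(-2) ⇒ p = 1/2

(p,q) = (1/2, 4/5)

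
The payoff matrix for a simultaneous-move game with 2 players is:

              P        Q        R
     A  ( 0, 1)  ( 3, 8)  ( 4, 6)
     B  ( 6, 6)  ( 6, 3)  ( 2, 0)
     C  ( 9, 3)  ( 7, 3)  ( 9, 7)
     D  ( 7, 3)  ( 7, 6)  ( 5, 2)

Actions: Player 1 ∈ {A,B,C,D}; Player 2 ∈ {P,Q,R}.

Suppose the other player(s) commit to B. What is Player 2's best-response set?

argmax u_2 = {P}

u_2(P vs B) = 6
u_2(Q vs B) = 3
u_2(R vs B) = 0
max payoff 6 at {P}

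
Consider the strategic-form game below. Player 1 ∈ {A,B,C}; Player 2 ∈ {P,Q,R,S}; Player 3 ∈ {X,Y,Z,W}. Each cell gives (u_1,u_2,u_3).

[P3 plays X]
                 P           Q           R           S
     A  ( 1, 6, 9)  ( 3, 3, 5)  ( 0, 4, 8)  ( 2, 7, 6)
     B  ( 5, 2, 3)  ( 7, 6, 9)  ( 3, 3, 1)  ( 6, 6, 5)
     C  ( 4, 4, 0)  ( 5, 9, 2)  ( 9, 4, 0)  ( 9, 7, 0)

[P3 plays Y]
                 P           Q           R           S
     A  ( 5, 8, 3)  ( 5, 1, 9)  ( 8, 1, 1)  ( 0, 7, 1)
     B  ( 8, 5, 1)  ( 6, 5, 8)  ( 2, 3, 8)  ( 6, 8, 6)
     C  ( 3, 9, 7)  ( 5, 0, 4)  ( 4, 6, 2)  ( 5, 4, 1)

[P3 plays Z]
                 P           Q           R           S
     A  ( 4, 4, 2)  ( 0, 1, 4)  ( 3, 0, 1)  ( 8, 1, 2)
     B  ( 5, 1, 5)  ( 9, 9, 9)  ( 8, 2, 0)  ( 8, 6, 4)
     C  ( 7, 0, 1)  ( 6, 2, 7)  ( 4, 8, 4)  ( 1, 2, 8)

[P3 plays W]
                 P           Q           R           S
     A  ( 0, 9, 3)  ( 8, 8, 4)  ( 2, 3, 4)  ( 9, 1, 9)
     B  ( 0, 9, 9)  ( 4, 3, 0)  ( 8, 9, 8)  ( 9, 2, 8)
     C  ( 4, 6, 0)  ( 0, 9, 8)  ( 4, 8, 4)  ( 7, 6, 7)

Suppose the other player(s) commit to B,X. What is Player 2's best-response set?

u_2(P vs B,X) = 2
u_2(Q vs B,X) = 6
u_2(R vs B,X) = 3
u_2(S vs B,X) = 6
max payoff 6 at {Q,S}

P2 best: {Q,S}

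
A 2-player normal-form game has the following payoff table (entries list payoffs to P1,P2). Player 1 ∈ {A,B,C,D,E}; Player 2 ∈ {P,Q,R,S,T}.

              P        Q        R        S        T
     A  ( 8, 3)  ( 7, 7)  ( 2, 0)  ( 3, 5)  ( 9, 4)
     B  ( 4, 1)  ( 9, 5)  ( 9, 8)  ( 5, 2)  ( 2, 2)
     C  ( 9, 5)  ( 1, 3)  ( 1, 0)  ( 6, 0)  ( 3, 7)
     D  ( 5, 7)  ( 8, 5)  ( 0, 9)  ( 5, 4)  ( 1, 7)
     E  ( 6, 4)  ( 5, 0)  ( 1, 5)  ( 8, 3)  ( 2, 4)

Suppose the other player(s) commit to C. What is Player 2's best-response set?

u_2(P vs C) = 5
u_2(Q vs C) = 3
u_2(R vs C) = 0
u_2(S vs C) = 0
u_2(T vs C) = 7
max payoff 7 at {T}

argmax u_2 = {T}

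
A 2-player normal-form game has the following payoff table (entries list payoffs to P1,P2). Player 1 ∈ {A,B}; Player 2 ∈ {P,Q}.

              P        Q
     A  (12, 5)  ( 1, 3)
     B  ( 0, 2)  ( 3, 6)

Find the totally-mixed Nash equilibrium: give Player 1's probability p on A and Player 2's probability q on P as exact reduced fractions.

P1 indiff ⇒ q·12+(1-q)·1 = q·0+(1-q)·3 ⇒ q(12) = (1-q)(2) ⇒ q = 1/7
P2 indiff ⇒ p·5+(1-p)·2 = p·3+(1-p)·6 ⇒ p(2) = (1-p)(4) ⇒ p = 2/3

p=2/3, q=1/7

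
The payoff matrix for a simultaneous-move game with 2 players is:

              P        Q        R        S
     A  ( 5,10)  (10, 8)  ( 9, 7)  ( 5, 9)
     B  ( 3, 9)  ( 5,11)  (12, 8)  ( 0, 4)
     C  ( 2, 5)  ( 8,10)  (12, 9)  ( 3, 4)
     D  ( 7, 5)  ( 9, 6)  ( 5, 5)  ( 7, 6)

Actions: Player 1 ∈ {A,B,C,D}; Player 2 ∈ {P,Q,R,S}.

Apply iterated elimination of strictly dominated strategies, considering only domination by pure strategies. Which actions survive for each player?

Survivors P1:{A,D} P2:{P,Q,S}

P2 drop R (Q beats it: A:8>7 B:11>8 C:10>9 D:6>5)
P1 drop B (A beats it: P:5>3 Q:10>5 S:5>0)
P1 drop C (A beats it: P:5>2 Q:10>8 S:5>3)
P1→{A,D} P2→{P,Q,S}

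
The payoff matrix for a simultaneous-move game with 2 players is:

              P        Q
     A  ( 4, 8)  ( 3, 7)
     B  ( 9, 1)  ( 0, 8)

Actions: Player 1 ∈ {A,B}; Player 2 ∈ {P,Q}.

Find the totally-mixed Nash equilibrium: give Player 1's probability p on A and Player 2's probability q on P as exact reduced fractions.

P1 indiff ⇒ q·4+(1-q)·3 = q·9+(1-q)·0 ⇒ q(-5) = (1-q)(-3) ⇒ q = 3/8
P2 indiff ⇒ p·8+(1-p)·1 = p·7+(1-p)·8 ⇒ p(1) = (1-p)(7) ⇒ p = 7/8

p=7/8, q=3/8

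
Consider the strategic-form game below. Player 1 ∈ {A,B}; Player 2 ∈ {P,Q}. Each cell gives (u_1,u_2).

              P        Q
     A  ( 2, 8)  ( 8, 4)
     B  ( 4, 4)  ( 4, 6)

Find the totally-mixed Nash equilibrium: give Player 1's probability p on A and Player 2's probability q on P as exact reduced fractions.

P1 indiff ⇒ q·2+(1-q)·8 = q·4+(1-q)·4 ⇒ q(-2) = (1-q)(-4) ⇒ q = 2/3
P2 indiff ⇒ p·8+(1-p)·4 = p·4+(1-p)·6 ⇒ p(4) = (1-p)(2) ⇒ p = 1/3

(p,q) = (1/3, 2/3)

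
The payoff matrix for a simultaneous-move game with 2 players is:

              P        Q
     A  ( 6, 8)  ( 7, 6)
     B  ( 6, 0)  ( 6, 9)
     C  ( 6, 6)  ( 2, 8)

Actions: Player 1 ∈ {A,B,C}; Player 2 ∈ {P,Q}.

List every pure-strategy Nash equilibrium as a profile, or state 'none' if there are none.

(A,P): NE
(A,Q): not NE [P2→P gives 8>6]
(B,P): not NE [P2→Q gives 9>0]
(B,Q): not NE [P1→A gives 7>6]
(C,P): not NE [P2→Q gives 8>6]
(C,Q): not NE [P1→A gives 7>2]

NE set: (A,P)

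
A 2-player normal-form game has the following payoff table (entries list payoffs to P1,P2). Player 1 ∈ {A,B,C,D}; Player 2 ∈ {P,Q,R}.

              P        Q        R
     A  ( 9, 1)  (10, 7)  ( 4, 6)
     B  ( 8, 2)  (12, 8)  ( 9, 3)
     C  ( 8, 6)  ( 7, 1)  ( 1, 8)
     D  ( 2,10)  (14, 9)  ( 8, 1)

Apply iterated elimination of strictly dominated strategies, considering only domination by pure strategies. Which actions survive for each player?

Survivors P1:{A,B,D} P2:{P,Q}

P1 drop C (A beats it: P:9>8 Q:10>7 R:4>1)
P2 drop R (Q beats it: A:7>6 B:8>3 D:9>1)
P1→{A,B,D} P2→{P,Q}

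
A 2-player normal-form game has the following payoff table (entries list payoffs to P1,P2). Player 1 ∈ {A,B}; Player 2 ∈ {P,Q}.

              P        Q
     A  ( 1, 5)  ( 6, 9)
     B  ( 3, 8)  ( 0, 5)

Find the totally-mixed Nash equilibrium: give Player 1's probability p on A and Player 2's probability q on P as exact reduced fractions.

P1 indiff ⇒ q·1+(1-q)·6 = q·3+(1-q)·0 ⇒ q(-2) = (1-q)(-6) ⇒ q = 3/4
P2 indiff ⇒ p·5+(1-p)·8 = p·9+(1-p)·5 ⇒ p(-4) = (1-p)(-3) ⇒ p = 3/7

p=3/7, q=3/4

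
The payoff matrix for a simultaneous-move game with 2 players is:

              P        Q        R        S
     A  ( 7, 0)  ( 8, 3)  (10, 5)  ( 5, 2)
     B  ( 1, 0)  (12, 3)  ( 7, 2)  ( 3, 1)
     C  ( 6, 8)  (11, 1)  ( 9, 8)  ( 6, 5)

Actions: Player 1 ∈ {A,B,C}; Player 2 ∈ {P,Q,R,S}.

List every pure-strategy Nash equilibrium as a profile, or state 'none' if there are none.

PSNE = {(A,R), (B,Q)}

(A,P): not NE [P2→R gives 5>0]
(A,Q): not NE [P1→B gives 12>8; P2→R gives 5>3]
(A,R): NE
(A,S): not NE [P1→C gives 6>5; P2→R gives 5>2]
(B,P): not NE [P1→A gives 7>1; P2→Q gives 3>0]
(B,Q): NE
(B,R): not NE [P1→A gives 10>7; P2→Q gives 3>2]
(B,S): not NE [P1→C gives 6>3; P2→Q gives 3>1]
(C,P): not NE [P1→A gives 7>6]
(C,Q): not NE [P1→B gives 12>11; P2→R gives 8>1]
(C,R): not NE [P1→A gives 10>9]
(C,S): not NE [P2→R gives 8>5]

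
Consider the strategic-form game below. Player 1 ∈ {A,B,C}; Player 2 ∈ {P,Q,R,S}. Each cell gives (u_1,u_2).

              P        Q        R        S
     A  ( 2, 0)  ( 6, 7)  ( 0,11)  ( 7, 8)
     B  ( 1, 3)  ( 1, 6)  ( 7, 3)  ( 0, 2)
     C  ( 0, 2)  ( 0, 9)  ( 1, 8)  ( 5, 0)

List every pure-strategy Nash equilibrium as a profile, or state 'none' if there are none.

(A,P): not NE [P2→R gives 11>0]
(A,Q): not NE [P2→R gives 11>7]
(A,R): not NE [P1→B gives 7>0]
(A,S): not NE [P2→R gives 11>8]
(B,P): not NE [P1→A gives 2>1; P2→Q gives 6>3]
(B,Q): not NE [P1→A gives 6>1]
(B,R): not NE [P2→Q gives 6>3]
(B,S): not NE [P1→A gives 7>0; P2→Q gives 6>2]
(C,P): not NE [P1→A gives 2>0; P2→Q gives 9>2]
(C,Q): not NE [P1→A gives 6>0]
(C,R): not NE [P1→B gives 7>1; P2→Q gives 9>8]
(C,S): not NE [P1→A gives 7>5; P2→Q gives 9>0]

PSNE: ∅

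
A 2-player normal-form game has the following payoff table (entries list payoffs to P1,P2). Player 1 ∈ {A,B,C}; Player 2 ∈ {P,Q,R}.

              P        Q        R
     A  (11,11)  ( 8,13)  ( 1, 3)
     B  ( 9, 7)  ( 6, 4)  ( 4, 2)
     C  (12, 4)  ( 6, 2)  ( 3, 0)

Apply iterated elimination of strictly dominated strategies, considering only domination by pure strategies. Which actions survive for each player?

Survivors P1:{A,C} P2:{P,Q}

P2 drop R (P beats it: A:11>3 B:7>2 C:4>0)
P1 drop B (A beats it: P:11>9 Q:8>6)
P1→{A,C} P2→{P,Q}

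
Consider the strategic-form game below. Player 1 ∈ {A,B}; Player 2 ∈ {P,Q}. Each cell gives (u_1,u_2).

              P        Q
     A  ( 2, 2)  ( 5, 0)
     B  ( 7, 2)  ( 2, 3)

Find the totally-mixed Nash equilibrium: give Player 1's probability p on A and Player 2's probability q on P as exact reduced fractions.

P1 mixes 1/3 on A; P2 mixes 3/8 on P

P1 indiff ⇒ q·2+(1-q)·5 = q·7+(1-q)·2 ⇒ q(-5) = (1-q)(-3) ⇒ q = 3/8
P2 indiff ⇒ p·2+(1-p)·2 = p·0+(1-p)·3 ⇒ p(2) = (1-p)(1) ⇒ p = 1/3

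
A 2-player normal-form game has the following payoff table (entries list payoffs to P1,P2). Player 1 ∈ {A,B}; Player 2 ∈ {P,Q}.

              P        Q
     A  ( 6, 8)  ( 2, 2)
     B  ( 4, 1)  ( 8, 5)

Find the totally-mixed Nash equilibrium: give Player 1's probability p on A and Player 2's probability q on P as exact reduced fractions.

P1 indiff ⇒ q·6+(1-q)·2 = q·4+(1-q)·8 ⇒ q(2) = (1-q)(6) ⇒ q = 3/4
P2 indiff ⇒ p·8+(1-p)·1 = p·2+(1-p)·5 ⇒ p(6) = (1-p)(4) ⇒ p = 2/5

(p,q) = (2/5, 3/4)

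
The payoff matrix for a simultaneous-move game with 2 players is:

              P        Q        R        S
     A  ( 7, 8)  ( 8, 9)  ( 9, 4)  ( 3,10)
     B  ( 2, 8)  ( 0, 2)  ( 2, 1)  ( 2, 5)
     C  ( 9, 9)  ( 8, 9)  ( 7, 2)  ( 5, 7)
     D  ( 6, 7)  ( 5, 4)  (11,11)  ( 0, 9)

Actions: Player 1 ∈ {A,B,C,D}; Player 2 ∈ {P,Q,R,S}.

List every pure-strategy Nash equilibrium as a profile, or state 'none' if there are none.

(A,P): not NE [P1→C gives 9>7; P2→S gives 10>8]
(A,Q): not NE [P2→S gives 10>9]
(A,R): not NE [P1→D gives 11>9; P2→S gives 10>4]
(A,S): not NE [P1→C gives 5>3]
(B,P): not NE [P1→C gives 9>2]
(B,Q): not NE [P1→C gives 8>0; P2→P gives 8>2]
(B,R): not NE [P1→D gives 11>2; P2→P gives 8>1]
(B,S): not NE [P1→C gives 5>2; P2→P gives 8>5]
(C,P): NE
(C,Q): NE
(C,R): not NE [P1→D gives 11>7; P2→Q gives 9>2]
(C,S): not NE [P2→Q gives 9>7]
(D,P): not NE [P1→C gives 9>6; P2→R gives 11>7]
(D,Q): not NE [P1→C gives 8>5; P2→R gives 11>4]
(D,R): NE
(D,S): not NE [P1→C gives 5>0; P2→R gives 11>9]

PSNE = {(C,P), (C,Q), (D,R)}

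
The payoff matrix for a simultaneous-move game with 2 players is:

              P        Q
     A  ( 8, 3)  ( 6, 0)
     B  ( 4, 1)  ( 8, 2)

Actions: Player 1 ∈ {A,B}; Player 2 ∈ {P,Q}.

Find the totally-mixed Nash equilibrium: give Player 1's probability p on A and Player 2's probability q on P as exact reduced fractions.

P1 mixes 1/4 on A; P2 mixes 1/3 on P

P1 indiff ⇒ q·8+(1-q)·6 = q·4+(1-q)·8 ⇒ q(4) = (1-q)(2) ⇒ q = 1/3
P2 indiff ⇒ p·3+(1-p)·1 = p·0+(1-p)·2 ⇒ p(3) = (1-p)(1) ⇒ p = 1/4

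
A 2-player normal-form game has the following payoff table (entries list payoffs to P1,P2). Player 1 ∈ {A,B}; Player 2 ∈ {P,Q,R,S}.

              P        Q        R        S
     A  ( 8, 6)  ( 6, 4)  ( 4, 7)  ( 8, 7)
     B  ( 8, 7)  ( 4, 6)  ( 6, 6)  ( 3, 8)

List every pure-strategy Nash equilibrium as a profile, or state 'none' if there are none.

(A,P): not NE [P2→S gives 7>6]
(A,Q): not NE [P2→S gives 7>4]
(A,R): not NE [P1→B gives 6>4]
(A,S): NE
(B,P): not NE [P2→S gives 8>7]
(B,Q): not NE [P1→A gives 6>4; P2→S gives 8>6]
(B,R): not NE [P2→S gives 8>6]
(B,S): not NE [P1→A gives 8>3]

Nash profiles: (A,S)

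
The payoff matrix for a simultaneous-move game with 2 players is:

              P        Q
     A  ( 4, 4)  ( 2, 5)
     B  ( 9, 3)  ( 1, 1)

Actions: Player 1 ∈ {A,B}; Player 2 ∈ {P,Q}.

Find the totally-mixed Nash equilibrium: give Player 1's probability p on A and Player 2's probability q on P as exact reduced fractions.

P1 mixes 2/3 on A; P2 mixes 1/6 on P

P1 indiff ⇒ q·4+(1-q)·2 = q·9+(1-q)·1 ⇒ q(-5) = (1-q)(-1) ⇒ q = 1/6
P2 indiff ⇒ p·4+(1-p)·3 = p·5+(1-p)·1 ⇒ p(-1) = (1-p)(-2) ⇒ p = 2/3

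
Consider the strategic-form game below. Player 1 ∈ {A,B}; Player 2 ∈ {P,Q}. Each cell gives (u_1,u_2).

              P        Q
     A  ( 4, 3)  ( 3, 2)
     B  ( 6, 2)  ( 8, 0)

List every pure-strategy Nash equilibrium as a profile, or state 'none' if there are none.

(A,P): not NE [P1→B gives 6>4]
(A,Q): not NE [P1→B gives 8>3; P2→P gives 3>2]
(B,P): NE
(B,Q): not NE [P2→P gives 2>0]

Nash profiles: (B,P)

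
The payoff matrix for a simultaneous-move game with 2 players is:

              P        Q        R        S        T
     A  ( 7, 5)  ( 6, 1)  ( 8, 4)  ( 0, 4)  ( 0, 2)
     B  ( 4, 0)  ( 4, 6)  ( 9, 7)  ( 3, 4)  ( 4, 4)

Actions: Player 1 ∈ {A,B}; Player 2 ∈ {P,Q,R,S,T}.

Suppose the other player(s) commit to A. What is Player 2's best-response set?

u_2(P vs A) = 5
u_2(Q vs A) = 1
u_2(R vs A) = 4
u_2(S vs A) = 4
u_2(T vs A) = 2
max payoff 5 at {P}

argmax u_2 = {P}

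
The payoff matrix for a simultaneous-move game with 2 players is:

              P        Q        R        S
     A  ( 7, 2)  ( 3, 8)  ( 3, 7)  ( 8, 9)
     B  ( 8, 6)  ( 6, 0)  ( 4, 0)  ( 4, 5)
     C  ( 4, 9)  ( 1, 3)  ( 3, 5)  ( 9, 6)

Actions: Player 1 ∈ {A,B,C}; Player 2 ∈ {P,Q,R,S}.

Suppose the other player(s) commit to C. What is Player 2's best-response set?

u_2(P vs C) = 9
u_2(Q vs C) = 3
u_2(R vs C) = 5
u_2(S vs C) = 6
max payoff 9 at {P}

argmax u_2 = {P}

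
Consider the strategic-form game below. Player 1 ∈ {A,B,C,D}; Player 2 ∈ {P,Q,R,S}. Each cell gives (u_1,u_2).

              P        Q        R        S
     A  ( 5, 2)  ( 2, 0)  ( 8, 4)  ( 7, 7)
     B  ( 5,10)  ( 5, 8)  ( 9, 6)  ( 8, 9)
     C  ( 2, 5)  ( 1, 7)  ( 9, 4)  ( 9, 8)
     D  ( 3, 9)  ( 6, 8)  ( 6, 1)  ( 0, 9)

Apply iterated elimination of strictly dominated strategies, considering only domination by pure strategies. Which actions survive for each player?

Survivors P1:{A,B,C} P2:{P,S}

P2 drop Q (S beats it: A:7>0 B:9>8 C:8>7 D:9>8)
P1 drop D (A beats it: P:5>3 R:8>6 S:7>0)
P2 drop R (S beats it: A:7>4 B:9>6 C:8>4)
P1→{A,B,C} P2→{P,S}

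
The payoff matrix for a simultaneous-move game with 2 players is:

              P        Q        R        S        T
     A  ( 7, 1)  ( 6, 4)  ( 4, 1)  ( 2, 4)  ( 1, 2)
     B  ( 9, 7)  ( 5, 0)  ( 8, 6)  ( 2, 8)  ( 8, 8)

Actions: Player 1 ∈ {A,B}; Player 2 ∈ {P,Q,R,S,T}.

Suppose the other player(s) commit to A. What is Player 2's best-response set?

u_2(P vs A) = 1
u_2(Q vs A) = 4
u_2(R vs A) = 1
u_2(S vs A) = 4
u_2(T vs A) = 2
max payoff 4 at {Q,S}

argmax u_2 = {Q,S}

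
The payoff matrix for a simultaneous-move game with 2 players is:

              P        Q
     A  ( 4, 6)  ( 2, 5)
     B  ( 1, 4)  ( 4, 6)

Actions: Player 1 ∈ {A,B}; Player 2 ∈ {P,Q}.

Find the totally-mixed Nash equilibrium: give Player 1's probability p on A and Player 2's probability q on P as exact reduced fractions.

P1 indiff ⇒ q·4+(1-q)·2 = q·1+(1-q)·4 ⇒ q(3) = (1-q)(2) ⇒ q = 2/5
P2 indiff ⇒ p·6+(1-p)·4 = p·5+(1-p)·6 ⇒ p(1) = (1-p)(2) ⇒ p = 2/3

(p,q) = (2/3, 2/5)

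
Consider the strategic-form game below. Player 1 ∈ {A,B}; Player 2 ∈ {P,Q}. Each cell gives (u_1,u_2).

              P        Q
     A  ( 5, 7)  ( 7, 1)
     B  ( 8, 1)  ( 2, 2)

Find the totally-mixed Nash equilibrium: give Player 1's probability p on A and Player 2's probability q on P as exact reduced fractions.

(p,q) = (1/7, 5/8)

P1 indiff ⇒ q·5+(1-q)·7 = q·8+(1-q)·2 ⇒ q(-3) = (1-q)(-5) ⇒ q = 5/8
P2 indiff ⇒ p·7+(1-p)·1 = p·1+(1-p)·2 ⇒ p(6) = (1-p)(1) ⇒ p = 1/7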